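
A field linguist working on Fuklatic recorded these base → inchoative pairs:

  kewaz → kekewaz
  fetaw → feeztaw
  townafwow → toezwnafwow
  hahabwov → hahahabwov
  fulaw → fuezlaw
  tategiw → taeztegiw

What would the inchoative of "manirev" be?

townafwow and hahabwov both have last vowel 'o' yet inflect differently (toezwnafwow, hahahabwov), so the last vowel is not what conditions the rule; the final letter is.
"manirev" ends in -v. The one such stem in the data (hahabwov → hahahabwov) repeats the first consonant+vowel as a prefix (as does kewaz), so the same rule applies.
The other pattern: stems ending in -w insert -ez- after the first vowel.
So manirev → mamanirev.

mamanirev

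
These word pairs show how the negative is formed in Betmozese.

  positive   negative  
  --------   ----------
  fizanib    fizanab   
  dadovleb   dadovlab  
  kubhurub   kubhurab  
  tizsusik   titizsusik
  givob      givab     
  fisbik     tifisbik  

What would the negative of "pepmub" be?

"pepmub" ends in -b. The stems ending in -b (kubhurub → kubhurab, fizanib → fizanab, givob → givab) change the last vowel to 'a'.
The other pattern: stems ending in -k add the prefix ti-.
So pepmub → pepmab.

pepmab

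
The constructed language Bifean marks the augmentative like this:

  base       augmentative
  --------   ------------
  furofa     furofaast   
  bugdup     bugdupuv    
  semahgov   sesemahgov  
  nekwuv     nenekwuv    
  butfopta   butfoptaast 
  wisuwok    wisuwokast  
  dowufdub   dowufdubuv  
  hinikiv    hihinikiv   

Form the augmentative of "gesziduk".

geszidukast

"gesziduk" ends in -k. The one such stem in the data (wisuwok → wisuwokast) adds -ast, so the same rule applies.
So gesziduk → geszidukast.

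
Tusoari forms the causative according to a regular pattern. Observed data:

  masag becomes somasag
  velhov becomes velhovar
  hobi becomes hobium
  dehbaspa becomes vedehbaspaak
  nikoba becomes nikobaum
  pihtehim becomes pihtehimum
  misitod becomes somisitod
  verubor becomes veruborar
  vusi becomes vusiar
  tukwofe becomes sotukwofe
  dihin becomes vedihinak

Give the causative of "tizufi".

"tizufi" begins with t-. The one such stem in the data (tukwofe → sotukwofe) adds the prefix so-, so the same rule applies.
So tizufi → sotizufi.

sotizufi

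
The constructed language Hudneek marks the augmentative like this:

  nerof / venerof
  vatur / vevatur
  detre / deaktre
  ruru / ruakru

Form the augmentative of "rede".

reakde

"rede" ends in a vowel. The stems ending in a vowel (detre → deaktre, ruru → ruakru) insert -ak- after the first vowel.
The other pattern: stems ending in a consonant add the prefix ve-.
So rede → reakde.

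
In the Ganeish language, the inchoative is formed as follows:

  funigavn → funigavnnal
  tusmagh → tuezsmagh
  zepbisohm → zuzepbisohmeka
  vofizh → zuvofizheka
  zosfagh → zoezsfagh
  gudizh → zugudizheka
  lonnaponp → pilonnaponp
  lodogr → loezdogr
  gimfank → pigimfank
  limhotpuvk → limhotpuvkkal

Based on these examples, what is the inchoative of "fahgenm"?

pifahgenm

gimfank and limhotpuvk both end in -k yet inflect differently (pigimfank, limhotpuvkkal), so the final letter is not what conditions the rule; the second-to-last letter is.
"fahgenm" has second-to-last letter 'n'. The stems whose second-to-last letter is 'n' (lonnaponp → pilonnaponp, gimfank → pigimfank) add the prefix pi-.
So fahgenm → pifahgenm.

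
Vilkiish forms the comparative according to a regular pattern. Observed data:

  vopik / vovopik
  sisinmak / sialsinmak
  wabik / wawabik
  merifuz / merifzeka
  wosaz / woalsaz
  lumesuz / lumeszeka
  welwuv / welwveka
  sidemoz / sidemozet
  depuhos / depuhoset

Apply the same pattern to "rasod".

rasodet

"rasod" has last vowel 'o'. The stems whose last vowel is 'o' (sidemoz → sidemozet, depuhos → depuhoset) add -et.
The other patterns: stems whose last vowel is 'i' repeat the first consonant+vowel as a prefix; stems whose last vowel is 'u' delete the last vowel and add -eka; stems whose last vowel is 'a' insert -al- after the first vowel.
So rasod → rasodet.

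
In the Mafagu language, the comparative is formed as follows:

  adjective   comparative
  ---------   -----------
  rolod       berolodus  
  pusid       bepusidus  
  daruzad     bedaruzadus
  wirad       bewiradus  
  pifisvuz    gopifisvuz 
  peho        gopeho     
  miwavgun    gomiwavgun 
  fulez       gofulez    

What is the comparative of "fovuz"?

rolod and peho both have last vowel 'o' yet inflect differently (berolodus, gopeho), so the last vowel is not what conditions the rule; the final letter is.
"fovuz" ends in -z. The stems ending in -z (pifisvuz → gopifisvuz, fulez → gofulez) add the prefix go-.
The other pattern: stems ending in -d add be- … -us around the stem.
So fovuz → gofovuz.

gofovuz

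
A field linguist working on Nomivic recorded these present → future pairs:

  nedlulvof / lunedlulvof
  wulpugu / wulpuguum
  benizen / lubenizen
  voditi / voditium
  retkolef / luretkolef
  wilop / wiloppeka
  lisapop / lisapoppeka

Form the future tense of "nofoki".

nofokium

"nofoki" ends in -i. The one such stem in the data (voditi → voditium) adds -um, so the same rule applies.
The other patterns: stems ending in -p double the final consonant and add -eka; stems ending in -f or -n add the prefix lu-.
So nofoki → nofokium.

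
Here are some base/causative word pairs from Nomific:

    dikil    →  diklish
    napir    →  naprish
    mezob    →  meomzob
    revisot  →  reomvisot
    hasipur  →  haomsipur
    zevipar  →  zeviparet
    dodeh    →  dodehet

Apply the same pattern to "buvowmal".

buvowmalet

napir and hasipur both end in -r yet inflect differently (naprish, haomsipur), so the final letter is not what conditions the rule; the last vowel is.
"buvowmal" has last vowel 'a'. The one such stem in the data (zevipar → zeviparet) adds -et, so the same rule applies.
The other patterns: stems whose last vowel is 'i' delete the last vowel and add -ish; stems whose last vowel is 'o' or 'u' insert -om- after the first vowel.
So buvowmal → buvowmalet.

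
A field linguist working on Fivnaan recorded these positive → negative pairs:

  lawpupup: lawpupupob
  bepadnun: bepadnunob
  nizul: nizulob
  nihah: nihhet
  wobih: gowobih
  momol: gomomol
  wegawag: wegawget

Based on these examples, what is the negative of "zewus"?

nihah and wobih both end in -h yet inflect differently (nihhet, gowobih), so the final letter is not what conditions the rule; the last vowel is.
"zewus" has last vowel 'u'. The stems whose last vowel is 'u' (nizul → nizulob, bepadnun → bepadnunob, lawpupup → lawpupupob) add -ob.
So zewus → zewusob.

zewusob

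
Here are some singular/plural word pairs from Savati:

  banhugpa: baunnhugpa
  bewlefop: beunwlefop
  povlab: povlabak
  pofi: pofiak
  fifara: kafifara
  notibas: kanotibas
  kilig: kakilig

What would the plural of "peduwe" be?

banhugpa and fifara both end in -a yet inflect differently (baunnhugpa, kafifara), so the final letter is not what conditions the rule; the first letter is.
"peduwe" begins with p-. The stems beginning with p- (povlab → povlabak, pofi → pofiak) add -ak.
So peduwe → peduweak.

peduweak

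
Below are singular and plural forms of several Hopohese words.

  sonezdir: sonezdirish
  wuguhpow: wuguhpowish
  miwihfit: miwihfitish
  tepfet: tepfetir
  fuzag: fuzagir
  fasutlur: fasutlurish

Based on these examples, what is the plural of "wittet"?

"wittet" has 2 vowels. The stems with 2 vowels (fuzag → fuzagir, tepfet → tepfetir) add -ir.
The other pattern: stems with 3 vowels add -ish.
So wittet → wittetir.

wittetir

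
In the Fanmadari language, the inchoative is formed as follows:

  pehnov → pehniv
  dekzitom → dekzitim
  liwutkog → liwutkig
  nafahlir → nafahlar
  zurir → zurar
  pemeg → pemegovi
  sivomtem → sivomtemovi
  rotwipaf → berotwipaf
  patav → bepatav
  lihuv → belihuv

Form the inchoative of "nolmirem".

"nolmirem" has last vowel 'e'. The stems whose last vowel is 'e' (pemeg → pemegovi, sivomtem → sivomtemovi) add -ovi.
So nolmirem → nolmiremovi.

nolmiremovi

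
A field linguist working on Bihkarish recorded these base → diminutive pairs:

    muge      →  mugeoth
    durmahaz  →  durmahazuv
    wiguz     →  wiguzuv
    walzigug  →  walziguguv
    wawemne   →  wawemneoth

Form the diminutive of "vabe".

vabeoth

"vabe" ends in -e. The stems ending in -e (muge → mugeoth, wawemne → wawemneoth) add -oth.
The other pattern: stems ending in -g or -z add -uv.
So vabe → vabeoth.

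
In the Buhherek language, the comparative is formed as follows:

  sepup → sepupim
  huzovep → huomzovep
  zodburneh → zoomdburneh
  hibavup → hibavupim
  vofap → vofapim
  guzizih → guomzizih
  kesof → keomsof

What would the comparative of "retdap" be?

hibavup and huzovep both end in -p yet inflect differently (hibavupim, huomzovep), so the final letter is not what conditions the rule; the last vowel is.
"retdap" has last vowel 'a'. The one such stem in the data (vofap → vofapim) adds -im, so the same rule applies.
The other pattern: stems whose last vowel is 'e', 'i' or 'o' insert -om- after the first vowel.
So retdap → retdapim.

retdapim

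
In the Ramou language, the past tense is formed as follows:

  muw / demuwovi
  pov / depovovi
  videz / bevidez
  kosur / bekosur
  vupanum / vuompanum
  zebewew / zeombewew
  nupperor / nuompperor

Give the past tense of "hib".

"hib" has 1 vowel. The stems with 1 vowel (muw → demuwovi, pov → depovovi) add de- … -ovi around the stem.
The other patterns: stems with 2 vowels add the prefix be-; stems with 3 vowels insert -om- after the first vowel.
So hib → dehibovi.

dehibovi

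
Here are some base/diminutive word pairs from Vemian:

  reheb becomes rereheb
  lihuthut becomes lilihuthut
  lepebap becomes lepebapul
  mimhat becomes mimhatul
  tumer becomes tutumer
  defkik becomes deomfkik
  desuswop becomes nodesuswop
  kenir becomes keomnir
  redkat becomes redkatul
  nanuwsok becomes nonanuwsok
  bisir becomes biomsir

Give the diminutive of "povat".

povatul

desuswop and lepebap both end in -p yet inflect differently (nodesuswop, lepebapul), so the final letter is not what conditions the rule; the last vowel is.
"povat" has last vowel 'a'. The stems whose last vowel is 'a' (lepebap → lepebapul, mimhat → mimhatul, redkat → redkatul) add -ul.
So povat → povatul.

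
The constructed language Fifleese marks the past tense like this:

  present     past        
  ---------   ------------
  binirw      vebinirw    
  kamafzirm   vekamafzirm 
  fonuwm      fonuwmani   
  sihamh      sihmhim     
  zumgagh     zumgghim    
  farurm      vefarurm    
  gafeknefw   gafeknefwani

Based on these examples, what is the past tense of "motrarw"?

vemotrarw

gafeknefw and binirw both end in -w yet inflect differently (gafeknefwani, vebinirw), so the final letter is not what conditions the rule; the second-to-last letter is.
"motrarw" has second-to-last letter 'r'. The stems whose second-to-last letter is 'r' (binirw → vebinirw, farurm → vefarurm, kamafzirm → vekamafzirm) add the prefix ve-.
So motrarw → vemotrarw.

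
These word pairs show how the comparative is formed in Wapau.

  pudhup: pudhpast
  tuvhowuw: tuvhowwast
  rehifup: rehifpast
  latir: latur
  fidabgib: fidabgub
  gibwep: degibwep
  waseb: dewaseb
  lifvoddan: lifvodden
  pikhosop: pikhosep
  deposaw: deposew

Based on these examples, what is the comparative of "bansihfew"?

debansihfew

pudhup and gibwep both end in -p yet inflect differently (pudhpast, degibwep), so the final letter is not what conditions the rule; the last vowel is.
"bansihfew" has last vowel 'e'. The stems whose last vowel is 'e' (gibwep → degibwep, waseb → dewaseb) add the prefix de-.
The other patterns: stems whose last vowel is 'u' delete the last vowel and add -ast; stems whose last vowel is 'i' change the last vowel to 'u'; stems whose last vowel is 'a' or 'o' change the last vowel to 'e'.
So bansihfew → debansihfew.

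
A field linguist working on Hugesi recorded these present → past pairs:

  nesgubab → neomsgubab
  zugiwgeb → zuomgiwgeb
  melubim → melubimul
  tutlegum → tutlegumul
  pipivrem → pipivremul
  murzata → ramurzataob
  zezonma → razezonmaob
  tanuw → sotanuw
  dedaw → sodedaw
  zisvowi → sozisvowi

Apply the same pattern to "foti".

sofoti

"foti" ends in -i. The one such stem in the data (zisvowi → sozisvowi) adds the prefix so-, so the same rule applies.
So foti → sofoti.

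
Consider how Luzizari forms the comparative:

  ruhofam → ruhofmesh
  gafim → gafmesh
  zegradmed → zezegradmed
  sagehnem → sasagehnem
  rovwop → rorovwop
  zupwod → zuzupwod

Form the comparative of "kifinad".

kifindesh

sagehnem and ruhofam both end in -m yet inflect differently (sasagehnem, ruhofmesh), so the final letter is not what conditions the rule; the last vowel is.
"kifinad" has last vowel 'a'. The one such stem in the data (ruhofam → ruhofmesh) deletes the last vowel and adds -esh (as does gafim), so the same rule applies.
The other pattern: stems whose last vowel is 'e' or 'o' repeat the first consonant+vowel as a prefix.
So kifinad → kifindesh.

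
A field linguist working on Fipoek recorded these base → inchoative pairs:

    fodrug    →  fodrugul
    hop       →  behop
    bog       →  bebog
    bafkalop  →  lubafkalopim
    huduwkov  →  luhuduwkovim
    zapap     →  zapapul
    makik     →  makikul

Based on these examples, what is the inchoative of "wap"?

bewap

bog and fodrug both end in -g yet inflect differently (bebog, fodrugul), so the final letter is not what conditions the rule; the number of vowels is.
"wap" has 1 vowel. The stems with 1 vowel (hop → behop, bog → bebog) add the prefix be-.
The other patterns: stems with 2 vowels add -ul; stems with 3 vowels add lu- … -im around the stem.
So wap → bewap.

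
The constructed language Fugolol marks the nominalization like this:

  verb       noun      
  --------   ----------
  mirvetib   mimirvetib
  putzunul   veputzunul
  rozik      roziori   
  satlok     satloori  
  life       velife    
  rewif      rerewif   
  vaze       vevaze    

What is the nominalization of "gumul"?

vegumul

rozik and rewif both have last vowel 'i' yet inflect differently (roziori, rerewif), so the last vowel is not what conditions the rule; the final letter is.
"gumul" ends in -l. The one such stem in the data (putzunul → veputzunul) adds the prefix ve-, so the same rule applies.
The other patterns: stems ending in -k drop the final letter and add -ori; stems ending in -b or -f repeat the first consonant+vowel as a prefix.
So gumul → vegumul.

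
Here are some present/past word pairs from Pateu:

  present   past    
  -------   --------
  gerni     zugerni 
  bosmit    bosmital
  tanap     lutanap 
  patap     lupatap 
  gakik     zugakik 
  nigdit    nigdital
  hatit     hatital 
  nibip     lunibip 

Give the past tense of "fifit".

"fifit" ends in -t. The stems ending in -t (hatit → hatital, bosmit → bosmital, nigdit → nigdital) add -al.
So fifit → fifital.

fifital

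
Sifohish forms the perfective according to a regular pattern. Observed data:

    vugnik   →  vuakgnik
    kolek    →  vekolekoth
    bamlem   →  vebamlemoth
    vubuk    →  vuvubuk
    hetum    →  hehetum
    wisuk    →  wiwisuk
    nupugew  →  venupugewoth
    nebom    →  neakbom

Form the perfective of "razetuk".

rarazetuk

wisuk and kolek both end in -k yet inflect differently (wiwisuk, vekolekoth), so the final letter is not what conditions the rule; the last vowel is.
"razetuk" has last vowel 'u'. The stems whose last vowel is 'u' (hetum → hehetum, wisuk → wiwisuk, vubuk → vuvubuk) repeat the first consonant+vowel as a prefix.
The other patterns: stems whose last vowel is 'e' add ve- … -oth around the stem; stems whose last vowel is 'i' or 'o' insert -ak- after the first vowel.
So razetuk → rarazetuk.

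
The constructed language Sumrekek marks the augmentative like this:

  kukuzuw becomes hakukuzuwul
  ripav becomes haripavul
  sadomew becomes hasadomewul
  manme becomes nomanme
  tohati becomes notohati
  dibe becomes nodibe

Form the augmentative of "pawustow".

hapawustowul

sadomew and manme both have last vowel 'e' yet inflect differently (hasadomewul, nomanme), so the last vowel is not what conditions the rule; whether the stem ends in a vowel or a consonant is.
"pawustow" ends in a consonant. The stems ending in a consonant (kukuzuw → hakukuzuwul, ripav → haripavul, sadomew → hasadomewul) add ha- … -ul around the stem.
So pawustow → hapawustowul.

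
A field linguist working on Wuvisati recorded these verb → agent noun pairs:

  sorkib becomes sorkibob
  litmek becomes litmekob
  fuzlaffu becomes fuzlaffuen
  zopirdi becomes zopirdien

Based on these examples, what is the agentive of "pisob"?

pisobob

sorkib and zopirdi both have last vowel 'i' yet inflect differently (sorkibob, zopirdien), so the last vowel is not what conditions the rule; whether the stem ends in a vowel or a consonant is.
"pisob" ends in a consonant. The stems ending in a consonant (sorkib → sorkibob, litmek → litmekob) add -ob.
The other pattern: stems ending in a vowel add -en.
So pisob → pisobob.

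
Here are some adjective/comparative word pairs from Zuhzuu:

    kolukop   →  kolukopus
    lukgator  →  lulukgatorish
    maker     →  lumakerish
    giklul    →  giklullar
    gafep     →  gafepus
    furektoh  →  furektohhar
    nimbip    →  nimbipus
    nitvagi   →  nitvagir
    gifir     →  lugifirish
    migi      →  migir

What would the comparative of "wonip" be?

wonipus

"wonip" ends in -p. The stems ending in -p (kolukop → kolukopus, gafep → gafepus, nimbip → nimbipus) add -us.
So wonip → wonipus.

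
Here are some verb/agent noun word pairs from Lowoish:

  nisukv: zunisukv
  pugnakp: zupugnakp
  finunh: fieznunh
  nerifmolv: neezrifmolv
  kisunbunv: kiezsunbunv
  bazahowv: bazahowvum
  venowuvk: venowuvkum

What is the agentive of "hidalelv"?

"hidalelv" has second-to-last letter 'l'. The one such stem in the data (nerifmolv → neezrifmolv) inserts -ez- after the first vowel (as do finunh, kisunbunv), so the same rule applies.
The other patterns: stems whose second-to-last letter is 'k' add the prefix zu-; stems whose second-to-last letter is 'v' or 'w' add -um.
So hidalelv → hiezdalelv.

hiezdalelv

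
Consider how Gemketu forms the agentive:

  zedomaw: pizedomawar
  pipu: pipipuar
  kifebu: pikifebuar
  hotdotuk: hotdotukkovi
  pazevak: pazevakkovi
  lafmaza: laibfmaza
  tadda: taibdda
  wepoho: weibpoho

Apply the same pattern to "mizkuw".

pipu and hotdotuk both have last vowel 'u' yet inflect differently (pipipuar, hotdotukkovi), so the last vowel is not what conditions the rule; the final letter is.
"mizkuw" ends in -w. The one such stem in the data (zedomaw → pizedomawar) adds pi- … -ar around the stem, so the same rule applies.
The other patterns: stems ending in -k double the final consonant and add -ovi; stems ending in -a or -o insert -ib- after the first vowel.
So mizkuw → pimizkuwar.

pimizkuwar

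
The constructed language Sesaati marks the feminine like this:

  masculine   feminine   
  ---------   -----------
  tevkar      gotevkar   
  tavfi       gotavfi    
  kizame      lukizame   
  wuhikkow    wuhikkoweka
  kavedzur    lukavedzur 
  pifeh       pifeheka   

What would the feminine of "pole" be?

kavedzur and tevkar both end in -r yet inflect differently (lukavedzur, gotevkar), so the final letter is not what conditions the rule; the first letter is.
"pole" begins with p-. The one such stem in the data (pifeh → pifeheka) adds -eka, so the same rule applies.
So pole → poleeka.

poleeka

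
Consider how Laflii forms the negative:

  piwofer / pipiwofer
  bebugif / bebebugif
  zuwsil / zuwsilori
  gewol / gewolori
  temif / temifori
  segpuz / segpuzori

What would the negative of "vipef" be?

vipefori

bebugif and temif both end in -f yet inflect differently (bebebugif, temifori), so the final letter is not what conditions the rule; the number of vowels is.
"vipef" has 2 vowels. The stems with 2 vowels (zuwsil → zuwsilori, gewol → gewolori, temif → temifori) add -ori.
The other pattern: stems with 3 vowels repeat the first consonant+vowel as a prefix.
So vipef → vipefori.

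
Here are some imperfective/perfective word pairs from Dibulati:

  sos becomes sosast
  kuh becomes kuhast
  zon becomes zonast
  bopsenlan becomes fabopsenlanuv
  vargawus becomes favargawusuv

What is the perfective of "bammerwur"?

"bammerwur" has 3 vowels. The stems with 3 vowels (bopsenlan → fabopsenlanuv, vargawus → favargawusuv) add fa- … -uv around the stem.
The other pattern: stems with 1 vowel add -ast.
So bammerwur → fabammerwuruv.

fabammerwuruv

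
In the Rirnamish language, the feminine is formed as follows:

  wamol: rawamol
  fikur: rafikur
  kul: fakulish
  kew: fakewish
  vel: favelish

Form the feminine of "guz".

faguzish

wamol and kul both end in -l yet inflect differently (rawamol, fakulish), so the final letter is not what conditions the rule; the number of vowels is.
"guz" has 1 vowel. The stems with 1 vowel (kul → fakulish, kew → fakewish, vel → favelish) add fa- … -ish around the stem.
So guz → faguzish.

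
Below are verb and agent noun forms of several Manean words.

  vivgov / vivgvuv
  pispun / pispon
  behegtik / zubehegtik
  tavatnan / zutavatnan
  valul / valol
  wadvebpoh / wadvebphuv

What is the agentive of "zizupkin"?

pispun and tavatnan both end in -n yet inflect differently (pispon, zutavatnan), so the final letter is not what conditions the rule; the last vowel is.
"zizupkin" has last vowel 'i'. The one such stem in the data (behegtik → zubehegtik) adds the prefix zu-, so the same rule applies.
The other patterns: stems whose last vowel is 'o' delete the last vowel and add -uv; stems whose last vowel is 'u' change the last vowel to 'o'.
So zizupkin → zuzizupkin.

zuzizupkin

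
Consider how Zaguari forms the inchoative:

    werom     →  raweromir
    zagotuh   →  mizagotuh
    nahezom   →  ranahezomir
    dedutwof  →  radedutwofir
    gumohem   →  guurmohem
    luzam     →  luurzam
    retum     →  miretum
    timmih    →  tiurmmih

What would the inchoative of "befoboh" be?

nahezom and retum both end in -m yet inflect differently (ranahezomir, miretum), so the final letter is not what conditions the rule; the last vowel is.
"befoboh" has last vowel 'o'. The stems whose last vowel is 'o' (nahezom → ranahezomir, dedutwof → radedutwofir, werom → raweromir) add ra- … -ir around the stem.
The other patterns: stems whose last vowel is 'u' add the prefix mi-; stems whose last vowel is 'a', 'e' or 'i' insert -ur- after the first vowel.
So befoboh → rabefobohir.

rabefobohir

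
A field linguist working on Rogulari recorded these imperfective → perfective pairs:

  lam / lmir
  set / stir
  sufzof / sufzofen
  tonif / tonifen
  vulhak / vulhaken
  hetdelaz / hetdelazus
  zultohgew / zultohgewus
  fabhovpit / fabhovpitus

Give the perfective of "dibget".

"dibget" has 2 vowels. The stems with 2 vowels (sufzof → sufzofen, tonif → tonifen, vulhak → vulhaken) add -en.
The other patterns: stems with 1 vowel delete the last vowel and add -ir; stems with 3 vowels add -us.
So dibget → dibgeten.

dibgeten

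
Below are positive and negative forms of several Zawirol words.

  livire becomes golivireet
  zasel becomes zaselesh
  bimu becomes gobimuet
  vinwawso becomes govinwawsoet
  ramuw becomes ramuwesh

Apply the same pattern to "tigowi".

gotigowiet

livire and zasel both have last vowel 'e' yet inflect differently (golivireet, zaselesh), so the last vowel is not what conditions the rule; whether the stem ends in a vowel or a consonant is.
"tigowi" ends in a vowel. The stems ending in a vowel (vinwawso → govinwawsoet, livire → golivireet, bimu → gobimuet) add go- … -et around the stem.
The other pattern: stems ending in a consonant add -esh.
So tigowi → gotigowiet.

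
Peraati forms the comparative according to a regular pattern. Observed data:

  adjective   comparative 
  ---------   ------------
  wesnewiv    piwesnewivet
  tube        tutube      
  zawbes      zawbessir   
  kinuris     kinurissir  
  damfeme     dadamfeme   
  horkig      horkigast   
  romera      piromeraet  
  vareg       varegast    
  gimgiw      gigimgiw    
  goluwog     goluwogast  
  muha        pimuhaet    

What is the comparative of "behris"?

zawbes and vareg both have last vowel 'e' yet inflect differently (zawbessir, varegast), so the last vowel is not what conditions the rule; the final letter is.
"behris" ends in -s. The stems ending in -s (zawbes → zawbessir, kinuris → kinurissir) double the final consonant and add -ir.
The other patterns: stems ending in -g add -ast; stems ending in -a or -v add pi- … -et around the stem; stems ending in -e or -w repeat the first consonant+vowel as a prefix.
So behris → behrissir.

behrissir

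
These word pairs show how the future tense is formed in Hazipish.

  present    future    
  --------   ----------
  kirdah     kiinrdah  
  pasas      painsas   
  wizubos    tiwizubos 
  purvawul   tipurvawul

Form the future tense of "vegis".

veingis

pasas and wizubos both end in -s yet inflect differently (painsas, tiwizubos), so the final letter is not what conditions the rule; the number of vowels is.
"vegis" has 2 vowels. The stems with 2 vowels (kirdah → kiinrdah, pasas → painsas) insert -in- after the first vowel.
The other pattern: stems with 3 vowels add the prefix ti-.
So vegis → veingis.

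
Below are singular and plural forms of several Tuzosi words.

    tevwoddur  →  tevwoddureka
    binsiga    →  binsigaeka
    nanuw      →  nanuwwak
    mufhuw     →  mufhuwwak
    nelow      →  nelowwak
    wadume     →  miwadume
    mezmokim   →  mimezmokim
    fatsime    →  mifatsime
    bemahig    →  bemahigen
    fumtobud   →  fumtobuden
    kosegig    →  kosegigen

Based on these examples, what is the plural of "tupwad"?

"tupwad" ends in -d. The one such stem in the data (fumtobud → fumtobuden) adds -en, so the same rule applies.
So tupwad → tupwaden.

tupwaden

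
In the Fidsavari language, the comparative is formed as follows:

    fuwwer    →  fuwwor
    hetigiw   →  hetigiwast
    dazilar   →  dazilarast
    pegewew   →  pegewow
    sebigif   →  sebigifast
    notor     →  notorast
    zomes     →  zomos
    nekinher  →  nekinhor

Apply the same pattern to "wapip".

wapipast

nekinher and notor both end in -r yet inflect differently (nekinhor, notorast), so the final letter is not what conditions the rule; the last vowel is.
"wapip" has last vowel 'i'. The stems whose last vowel is 'i' (sebigif → sebigifast, hetigiw → hetigiwast) add -ast.
The other pattern: stems whose last vowel is 'e' change the last vowel to 'o'.
So wapip → wapipast.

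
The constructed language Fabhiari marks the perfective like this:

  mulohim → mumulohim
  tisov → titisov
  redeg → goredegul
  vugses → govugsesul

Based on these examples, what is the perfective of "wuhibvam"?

wuwuhibvam

vugses and tisov both have 2 vowels yet inflect differently (govugsesul, titisov), so the number of vowels is not what conditions the rule; the final letter is.
"wuhibvam" ends in -m. The one such stem in the data (mulohim → mumulohim) repeats the first consonant+vowel as a prefix (as does tisov), so the same rule applies.
The other pattern: stems ending in -g or -s add go- … -ul around the stem.
So wuhibvam → wuwuhibvam.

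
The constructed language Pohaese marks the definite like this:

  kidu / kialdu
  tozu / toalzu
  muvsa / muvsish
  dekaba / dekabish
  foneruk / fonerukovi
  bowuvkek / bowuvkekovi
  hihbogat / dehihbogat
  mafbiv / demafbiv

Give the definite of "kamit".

kidu and foneruk both have last vowel 'u' yet inflect differently (kialdu, fonerukovi), so the last vowel is not what conditions the rule; the final letter is.
"kamit" ends in -t. The one such stem in the data (hihbogat → dehihbogat) adds the prefix de-, so the same rule applies.
So kamit → dekamit.

dekamit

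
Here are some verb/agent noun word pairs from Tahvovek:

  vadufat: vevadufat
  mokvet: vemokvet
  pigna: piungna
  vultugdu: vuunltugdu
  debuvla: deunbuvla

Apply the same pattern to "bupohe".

"bupohe" ends in a vowel. The stems ending in a vowel (pigna → piungna, vultugdu → vuunltugdu, debuvla → deunbuvla) insert -un- after the first vowel.
The other pattern: stems ending in a consonant add the prefix ve-.
So bupohe → buunpohe.

buunpohe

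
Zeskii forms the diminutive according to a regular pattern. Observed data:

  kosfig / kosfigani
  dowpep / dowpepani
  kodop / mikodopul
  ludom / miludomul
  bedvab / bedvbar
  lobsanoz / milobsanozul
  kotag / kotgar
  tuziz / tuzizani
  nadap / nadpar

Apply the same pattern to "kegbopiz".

nadap and kodop both end in -p yet inflect differently (nadpar, mikodopul), so the final letter is not what conditions the rule; the last vowel is.
"kegbopiz" has last vowel 'i'. The stems whose last vowel is 'i' (tuziz → tuzizani, kosfig → kosfigani) add -ani.
The other patterns: stems whose last vowel is 'a' delete the last vowel and add -ar; stems whose last vowel is 'o' add mi- … -ul around the stem.
So kegbopiz → kegbopizani.

kegbopizani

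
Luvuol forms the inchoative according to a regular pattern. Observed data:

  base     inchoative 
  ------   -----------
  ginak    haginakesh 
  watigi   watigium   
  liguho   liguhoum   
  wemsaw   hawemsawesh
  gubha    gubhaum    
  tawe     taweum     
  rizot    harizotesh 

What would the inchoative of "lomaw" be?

gubha and wemsaw both have last vowel 'a' yet inflect differently (gubhaum, hawemsawesh), so the last vowel is not what conditions the rule; whether the stem ends in a vowel or a consonant is.
"lomaw" ends in a consonant. The stems ending in a consonant (wemsaw → hawemsawesh, ginak → haginakesh, rizot → harizotesh) add ha- … -esh around the stem.
The other pattern: stems ending in a vowel add -um.
So lomaw → halomawesh.

halomawesh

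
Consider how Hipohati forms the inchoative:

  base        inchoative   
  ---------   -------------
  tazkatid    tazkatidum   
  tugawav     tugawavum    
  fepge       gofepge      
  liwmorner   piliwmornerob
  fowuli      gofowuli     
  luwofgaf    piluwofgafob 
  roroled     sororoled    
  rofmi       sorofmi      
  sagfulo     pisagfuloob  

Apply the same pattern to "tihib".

tihibum

fowuli and rofmi both end in -i yet inflect differently (gofowuli, sorofmi), so the final letter is not what conditions the rule; the first letter is.
"tihib" begins with t-. The stems beginning with t- (tugawav → tugawavum, tazkatid → tazkatidum) add -um.
The other patterns: stems beginning with f- add the prefix go-; stems beginning with r- add the prefix so-; stems beginning with l- or s- add pi- … -ob around the stem.
So tihib → tihibum.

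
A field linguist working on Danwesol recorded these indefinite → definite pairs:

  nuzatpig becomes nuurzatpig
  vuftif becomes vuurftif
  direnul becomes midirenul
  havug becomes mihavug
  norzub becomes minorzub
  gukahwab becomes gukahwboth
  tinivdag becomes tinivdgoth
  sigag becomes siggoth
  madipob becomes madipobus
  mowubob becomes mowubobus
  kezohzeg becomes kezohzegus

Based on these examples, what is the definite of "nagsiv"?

naurgsiv

nuzatpig and havug both end in -g yet inflect differently (nuurzatpig, mihavug), so the final letter is not what conditions the rule; the last vowel is.
"nagsiv" has last vowel 'i'. The stems whose last vowel is 'i' (nuzatpig → nuurzatpig, vuftif → vuurftif) insert -ur- after the first vowel.
So nagsiv → naurgsiv.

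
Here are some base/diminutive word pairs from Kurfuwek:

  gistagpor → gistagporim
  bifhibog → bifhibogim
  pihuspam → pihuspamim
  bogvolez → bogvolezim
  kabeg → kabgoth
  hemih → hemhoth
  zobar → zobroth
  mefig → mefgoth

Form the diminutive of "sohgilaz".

bifhibog and kabeg both end in -g yet inflect differently (bifhibogim, kabgoth), so the final letter is not what conditions the rule; the number of vowels is.
"sohgilaz" has 3 vowels. The stems with 3 vowels (gistagpor → gistagporim, bifhibog → bifhibogim, pihuspam → pihuspamim) add -im.
So sohgilaz → sohgilazim.

sohgilazim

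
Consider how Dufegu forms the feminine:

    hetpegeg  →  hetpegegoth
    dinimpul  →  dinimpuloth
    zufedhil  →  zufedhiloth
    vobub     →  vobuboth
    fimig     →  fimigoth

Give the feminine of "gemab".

Every pair shown (hetpegeg → hetpegegoth, dinimpul → dinimpuloth, zufedhil → zufedhiloth, …) follows the same rule: add -oth.
So gemab → gemaboth.

gemaboth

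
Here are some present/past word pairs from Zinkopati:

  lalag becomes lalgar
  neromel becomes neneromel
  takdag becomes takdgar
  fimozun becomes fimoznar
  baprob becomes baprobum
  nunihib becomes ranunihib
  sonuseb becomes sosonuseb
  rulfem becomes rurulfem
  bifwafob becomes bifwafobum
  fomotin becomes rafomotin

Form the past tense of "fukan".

baprob and nunihib both end in -b yet inflect differently (baprobum, ranunihib), so the final letter is not what conditions the rule; the last vowel is.
"fukan" has last vowel 'a'. The stems whose last vowel is 'a' (takdag → takdgar, lalag → lalgar) delete the last vowel and add -ar.
So fukan → fuknar.

fuknar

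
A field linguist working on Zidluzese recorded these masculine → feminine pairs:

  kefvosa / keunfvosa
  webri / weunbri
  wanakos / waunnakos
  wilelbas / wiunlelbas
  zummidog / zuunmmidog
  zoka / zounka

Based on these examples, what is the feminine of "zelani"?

Every pair shown (kefvosa → keunfvosa, webri → weunbri, wanakos → waunnakos, …) follows the same rule: insert -un- after the first vowel.
So zelani → zeunlani.

zeunlani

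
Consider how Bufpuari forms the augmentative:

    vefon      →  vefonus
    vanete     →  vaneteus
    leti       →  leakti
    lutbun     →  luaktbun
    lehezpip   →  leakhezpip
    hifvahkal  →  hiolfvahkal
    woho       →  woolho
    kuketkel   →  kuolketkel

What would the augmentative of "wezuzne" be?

vefon and lutbun both end in -n yet inflect differently (vefonus, luaktbun), so the final letter is not what conditions the rule; the first letter is.
"wezuzne" begins with w-. The one such stem in the data (woho → woolho) inserts -ol- after the first vowel (as do hifvahkal, kuketkel), so the same rule applies.
So wezuzne → weolzuzne.

weolzuzne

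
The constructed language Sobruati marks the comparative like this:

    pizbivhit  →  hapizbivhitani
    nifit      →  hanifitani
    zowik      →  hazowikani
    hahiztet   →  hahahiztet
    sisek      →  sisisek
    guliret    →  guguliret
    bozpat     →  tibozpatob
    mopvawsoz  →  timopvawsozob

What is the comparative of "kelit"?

hakelitani

pizbivhit and hahiztet both end in -t yet inflect differently (hapizbivhitani, hahahiztet), so the final letter is not what conditions the rule; the last vowel is.
"kelit" has last vowel 'i'. The stems whose last vowel is 'i' (pizbivhit → hapizbivhitani, nifit → hanifitani, zowik → hazowikani) add ha- … -ani around the stem.
So kelit → hakelitani.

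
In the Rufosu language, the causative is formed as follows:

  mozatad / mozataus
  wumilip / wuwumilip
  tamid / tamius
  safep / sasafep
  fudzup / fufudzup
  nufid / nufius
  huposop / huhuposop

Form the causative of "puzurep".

pupuzurep

tamid and wumilip both have last vowel 'i' yet inflect differently (tamius, wuwumilip), so the last vowel is not what conditions the rule; the final letter is.
"puzurep" ends in -p. The stems ending in -p (fudzup → fufudzup, wumilip → wuwumilip, safep → sasafep) repeat the first consonant+vowel as a prefix.
So puzurep → pupuzurep.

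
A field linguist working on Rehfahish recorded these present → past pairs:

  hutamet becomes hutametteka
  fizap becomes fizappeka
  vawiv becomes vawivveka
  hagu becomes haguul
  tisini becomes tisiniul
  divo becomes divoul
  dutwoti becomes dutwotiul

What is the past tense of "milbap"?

milbappeka

"milbap" ends in a consonant. The stems ending in a consonant (hutamet → hutametteka, fizap → fizappeka, vawiv → vawivveka) double the final consonant and add -eka.
The other pattern: stems ending in a vowel add -ul.
So milbap → milbappeka.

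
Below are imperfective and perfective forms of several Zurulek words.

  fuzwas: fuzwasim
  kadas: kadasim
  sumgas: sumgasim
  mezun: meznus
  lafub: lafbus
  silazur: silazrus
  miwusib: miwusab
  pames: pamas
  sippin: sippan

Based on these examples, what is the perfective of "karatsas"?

karatsasim

lafub and miwusib both end in -b yet inflect differently (lafbus, miwusab), so the final letter is not what conditions the rule; the last vowel is.
"karatsas" has last vowel 'a'. The stems whose last vowel is 'a' (fuzwas → fuzwasim, kadas → kadasim, sumgas → sumgasim) add -im.
The other patterns: stems whose last vowel is 'u' delete the last vowel and add -us; stems whose last vowel is 'e' or 'i' change the last vowel to 'a'.
So karatsas → karatsasim.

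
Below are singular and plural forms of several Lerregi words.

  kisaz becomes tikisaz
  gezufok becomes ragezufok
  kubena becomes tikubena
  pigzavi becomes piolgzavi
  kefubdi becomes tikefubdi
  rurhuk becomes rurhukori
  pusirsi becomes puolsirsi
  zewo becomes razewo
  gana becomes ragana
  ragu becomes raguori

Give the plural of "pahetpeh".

paolhetpeh

pusirsi and kefubdi both end in -i yet inflect differently (puolsirsi, tikefubdi), so the final letter is not what conditions the rule; the first letter is.
"pahetpeh" begins with p-. The stems beginning with p- (pusirsi → puolsirsi, pigzavi → piolgzavi) insert -ol- after the first vowel.
So pahetpeh → paolhetpeh.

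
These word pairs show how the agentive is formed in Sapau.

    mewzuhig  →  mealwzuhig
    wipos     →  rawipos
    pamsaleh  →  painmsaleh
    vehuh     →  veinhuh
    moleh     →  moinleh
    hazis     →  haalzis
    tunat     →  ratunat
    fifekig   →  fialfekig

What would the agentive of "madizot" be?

"madizot" has last vowel 'o'. The one such stem in the data (wipos → rawipos) adds the prefix ra-, so the same rule applies.
The other patterns: stems whose last vowel is 'i' insert -al- after the first vowel; stems whose last vowel is 'e' or 'u' insert -in- after the first vowel.
So madizot → ramadizot.

ramadizot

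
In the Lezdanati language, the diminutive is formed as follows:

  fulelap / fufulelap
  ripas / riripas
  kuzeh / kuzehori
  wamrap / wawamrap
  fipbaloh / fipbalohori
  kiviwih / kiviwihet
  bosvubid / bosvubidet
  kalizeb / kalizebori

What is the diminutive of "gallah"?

kiviwih and fipbaloh both end in -h yet inflect differently (kiviwihet, fipbalohori), so the final letter is not what conditions the rule; the last vowel is.
"gallah" has last vowel 'a'. The stems whose last vowel is 'a' (wamrap → wawamrap, ripas → riripas, fulelap → fufulelap) repeat the first consonant+vowel as a prefix.
The other patterns: stems whose last vowel is 'i' add -et; stems whose last vowel is 'e' or 'o' add -ori.
So gallah → gagallah.

gagallah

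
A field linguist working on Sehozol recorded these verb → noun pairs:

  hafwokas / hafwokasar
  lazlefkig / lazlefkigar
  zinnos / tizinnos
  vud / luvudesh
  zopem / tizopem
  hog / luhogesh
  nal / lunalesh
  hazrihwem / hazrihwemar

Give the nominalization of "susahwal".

susahwalar

zinnos and hafwokas both end in -s yet inflect differently (tizinnos, hafwokasar), so the final letter is not what conditions the rule; the number of vowels is.
"susahwal" has 3 vowels. The stems with 3 vowels (hafwokas → hafwokasar, hazrihwem → hazrihwemar, lazlefkig → lazlefkigar) add -ar.
The other patterns: stems with 1 vowel add lu- … -esh around the stem; stems with 2 vowels add the prefix ti-.
So susahwal → susahwalar.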